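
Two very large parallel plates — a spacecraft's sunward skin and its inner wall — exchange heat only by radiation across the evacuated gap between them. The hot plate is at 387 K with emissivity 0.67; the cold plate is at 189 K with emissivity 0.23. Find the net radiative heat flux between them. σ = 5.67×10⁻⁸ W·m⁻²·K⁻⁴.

For two infinite grey parallel plates, q = σ(T₁⁴ − T₂⁴)/(1/ε₁ + 1/ε₂ − 1).
T₁⁴ − T₂⁴ = 2.243×10¹⁰ − 1.276×10⁹ = 2.115×10¹⁰ K⁴.
1/ε₁ + 1/ε₂ − 1 = 1.493 + 4.348 − 1 = 4.840.
q = 5.67×10⁻⁸ × 2.115×10¹⁰ / 4.840.

q ≈ 248 W/m²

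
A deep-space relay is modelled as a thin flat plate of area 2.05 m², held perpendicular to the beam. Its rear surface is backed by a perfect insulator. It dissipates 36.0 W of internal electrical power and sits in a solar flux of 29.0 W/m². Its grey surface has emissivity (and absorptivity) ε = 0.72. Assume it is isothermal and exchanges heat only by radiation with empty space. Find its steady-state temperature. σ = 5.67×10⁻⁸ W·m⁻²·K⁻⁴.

At steady state, absorbed solar power + internal power = radiated power.
Absorbed: α·S·A_cross = 0.72·29.0·2.050 = 42.80 W (cross-section A).
Total input = 42.80 + 36.0 = 78.80 W.
Radiated: εσ·A_surf·T⁴ with A_surf = A = 2.050 m².
T⁴ = 78.80/(0.72·5.67×10⁻⁸·2.050) = 9.416×10⁸ K⁴.

T ≈ 175 K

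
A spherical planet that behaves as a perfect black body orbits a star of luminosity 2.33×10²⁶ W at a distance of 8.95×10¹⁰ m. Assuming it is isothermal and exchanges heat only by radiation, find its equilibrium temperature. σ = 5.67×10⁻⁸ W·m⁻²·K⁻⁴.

First find the stellar flux at distance d: S = L/(4πd²) = 2.33×10²⁶/(4π·(8.95×10¹⁰)²) = 2315 W/m².
For an isothermal sphere, absorbed (1−a)S·πr² = emitted σ·4πr²·T⁴, so T⁴ = (1−a)S/(4σ).
T⁴ = 1.00·2315/(4·5.67×10⁻⁸) = 1.021×10¹⁰ K⁴.

T ≈ 318 K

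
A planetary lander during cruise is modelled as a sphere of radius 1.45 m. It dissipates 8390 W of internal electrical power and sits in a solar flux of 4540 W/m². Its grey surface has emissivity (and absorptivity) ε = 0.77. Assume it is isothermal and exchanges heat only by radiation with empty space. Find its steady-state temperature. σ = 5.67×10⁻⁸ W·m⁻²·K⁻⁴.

T ≈ 406 K

At steady state, absorbed solar power + internal power = radiated power.
Absorbed: α·S·A_cross = 0.77·4540·6.605 = 23090 W (cross-section πr²).
Total input = 23090 + 8390 = 31480 W.
Radiated: εσ·A_surf·T⁴ with A_surf = 4πr² = 26.42 m².
T⁴ = 31480/(0.77·5.67×10⁻⁸·26.42) = 2.729×10¹⁰ K⁴.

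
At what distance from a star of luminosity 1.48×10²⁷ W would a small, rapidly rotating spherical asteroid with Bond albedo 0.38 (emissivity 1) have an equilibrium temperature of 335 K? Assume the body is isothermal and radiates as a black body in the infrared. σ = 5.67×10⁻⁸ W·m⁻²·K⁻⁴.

For an isothermal black-emitting sphere, (1−a)S·πr² = σ·4πr²·T⁴ ⇒ S = 4σT⁴/(1−a).
S = 4·5.67×10⁻⁸·(335)⁴/0.620 = 4607 W/m².
Flux falls as S = L/(4πd²), so d = √(L/(4πS)) = √(1.48×10²⁷/(4π·4607)).

d ≈ 1.60×10¹¹ m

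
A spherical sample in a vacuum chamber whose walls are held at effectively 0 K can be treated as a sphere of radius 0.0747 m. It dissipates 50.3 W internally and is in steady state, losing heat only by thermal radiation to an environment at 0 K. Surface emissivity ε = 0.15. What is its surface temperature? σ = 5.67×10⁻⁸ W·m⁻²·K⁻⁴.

T ≈ 539 K

Steady state: internal power = radiated power, P = εσA T⁴.
Radiating area A = 4πr² = 0.07012 m².
T⁴ = P/(εσA) = 50.3/(0.15·5.67×10⁻⁸·0.07012) = 8.434×10¹⁰ K⁴.
T = (8.434×10¹⁰)^(1/4).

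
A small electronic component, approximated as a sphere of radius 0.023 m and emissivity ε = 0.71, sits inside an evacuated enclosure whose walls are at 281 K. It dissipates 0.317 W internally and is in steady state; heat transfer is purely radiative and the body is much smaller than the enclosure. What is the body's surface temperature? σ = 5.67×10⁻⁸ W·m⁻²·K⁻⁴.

For a small grey body in a large enclosure, net radiated power = εσA(T⁴ − T_w⁴).
Steady state: P = εσA(T⁴ − T_w⁴) with A = 4πr² = 0.006648 m².
T⁴ = P/(εσA) + T_w⁴ = 0.317/(0.71·5.67×10⁻⁸·0.006648) + (281)⁴
    = 1.185×10⁹ + 6.235×10⁹ = 7.419×10⁹ K⁴.

T ≈ 293 K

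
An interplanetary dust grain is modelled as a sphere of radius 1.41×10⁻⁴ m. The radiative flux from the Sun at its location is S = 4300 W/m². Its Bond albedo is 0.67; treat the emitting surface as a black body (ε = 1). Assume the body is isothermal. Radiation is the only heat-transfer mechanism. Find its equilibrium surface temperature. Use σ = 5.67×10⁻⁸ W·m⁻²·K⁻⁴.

At equilibrium, absorbed power = emitted power.
Absorbing cross-section = πr² = 6.246×10⁻⁸ m²; emitting surface = 4πr² = 2.498×10⁻⁷ m² (ratio 4).
(1−a)S·A_cross = εσ·A_surf·T⁴  ⇒  T⁴ = (1−a)S/(4σ).
T⁴ = 0.330·4300/(4·5.67×10⁻⁸) = 6.257×10⁹ K⁴.
T = (6.257×10⁹)^(1/4).

T ≈ 281 K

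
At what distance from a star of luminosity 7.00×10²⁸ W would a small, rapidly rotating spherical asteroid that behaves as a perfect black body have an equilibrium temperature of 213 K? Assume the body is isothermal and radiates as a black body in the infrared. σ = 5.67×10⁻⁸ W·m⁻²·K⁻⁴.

For an isothermal black-emitting sphere, (1−a)S·πr² = σ·4πr²·T⁴ ⇒ S = 4σT⁴/(1−a).
S = 4·5.67×10⁻⁸·(213)⁴/1.00 = 466.8 W/m².
Flux falls as S = L/(4πd²), so d = √(L/(4πS)) = √(7.00×10²⁸/(4π·466.8)).

d ≈ 3.45×10¹² m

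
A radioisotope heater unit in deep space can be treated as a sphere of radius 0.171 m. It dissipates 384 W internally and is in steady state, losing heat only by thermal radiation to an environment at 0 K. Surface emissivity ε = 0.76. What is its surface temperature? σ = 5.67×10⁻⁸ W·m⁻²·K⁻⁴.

Steady state: internal power = radiated power, P = εσA T⁴.
Radiating area A = 4πr² = 0.3675 m².
T⁴ = P/(εσA) = 384/(0.76·5.67×10⁻⁸·0.3675) = 2.425×10¹⁰ K⁴.
T = (2.425×10¹⁰)^(1/4).

T ≈ 395 K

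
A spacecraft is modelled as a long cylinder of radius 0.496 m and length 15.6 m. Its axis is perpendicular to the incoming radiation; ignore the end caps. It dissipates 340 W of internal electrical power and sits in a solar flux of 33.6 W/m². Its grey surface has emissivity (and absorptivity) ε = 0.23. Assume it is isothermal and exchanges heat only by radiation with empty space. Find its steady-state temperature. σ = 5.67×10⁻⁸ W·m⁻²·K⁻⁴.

At steady state, absorbed solar power + internal power = radiated power.
Absorbed: α·S·A_cross = 0.23·33.6·15.48 = 119.6 W (cross-section 2rL).
Total input = 119.6 + 340 = 459.6 W.
Radiated: εσ·A_surf·T⁴ with A_surf = 2πrL = 48.62 m².
T⁴ = 459.6/(0.23·5.67×10⁻⁸·48.62) = 7.249×10⁸ K⁴.

T ≈ 164 K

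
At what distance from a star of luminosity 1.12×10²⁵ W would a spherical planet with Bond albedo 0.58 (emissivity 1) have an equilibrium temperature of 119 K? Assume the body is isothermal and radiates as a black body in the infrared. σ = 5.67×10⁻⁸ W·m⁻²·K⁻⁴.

For an isothermal black-emitting sphere, (1−a)S·πr² = σ·4πr²·T⁴ ⇒ S = 4σT⁴/(1−a).
S = 4·5.67×10⁻⁸·(119)⁴/0.420 = 108.3 W/m².
Flux falls as S = L/(4πd²), so d = √(L/(4πS)) = √(1.12×10²⁵/(4π·108.3)).

d ≈ 9.07×10¹⁰ m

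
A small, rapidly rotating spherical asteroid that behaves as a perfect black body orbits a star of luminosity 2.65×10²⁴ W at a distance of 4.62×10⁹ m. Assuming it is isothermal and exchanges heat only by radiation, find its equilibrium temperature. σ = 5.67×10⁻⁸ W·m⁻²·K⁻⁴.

T ≈ 457 K

First find the stellar flux at distance d: S = L/(4πd²) = 2.65×10²⁴/(4π·(4.62×10⁹)²) = 9880 W/m².
For an isothermal sphere, absorbed (1−a)S·πr² = emitted σ·4πr²·T⁴, so T⁴ = (1−a)S/(4σ).
T⁴ = 1.00·9880/(4·5.67×10⁻⁸) = 4.356×10¹⁰ K⁴.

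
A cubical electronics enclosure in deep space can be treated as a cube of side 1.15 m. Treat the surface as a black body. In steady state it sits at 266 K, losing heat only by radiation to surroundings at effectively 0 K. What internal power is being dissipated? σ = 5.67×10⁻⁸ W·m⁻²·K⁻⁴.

P ≈ 2250 W

Steady state: P = εσA T⁴.
A = 6L² = 7.935 m²; T⁴ = (266)⁴ = 5.006×10⁹ K⁴.
P = 1.0 × 5.67×10⁻⁸ × 7.935 × 5.006×10⁹.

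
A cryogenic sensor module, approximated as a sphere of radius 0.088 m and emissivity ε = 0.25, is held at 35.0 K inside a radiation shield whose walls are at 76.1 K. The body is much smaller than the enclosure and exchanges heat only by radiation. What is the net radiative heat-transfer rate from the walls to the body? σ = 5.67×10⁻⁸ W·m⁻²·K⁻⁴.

P_net ≈ 0.0442 W

For a small grey body in a large enclosure: P_net = εσA(T_body⁴ − T_wall⁴).
A = 4πr² = 0.09731 m²; T_body⁴ − T_wall⁴ = 1.501×10⁶ − 3.354×10⁷ = -3.204×10⁷ K⁴.
|P_net| = 0.25·5.67×10⁻⁸·0.09731·3.204×10⁷.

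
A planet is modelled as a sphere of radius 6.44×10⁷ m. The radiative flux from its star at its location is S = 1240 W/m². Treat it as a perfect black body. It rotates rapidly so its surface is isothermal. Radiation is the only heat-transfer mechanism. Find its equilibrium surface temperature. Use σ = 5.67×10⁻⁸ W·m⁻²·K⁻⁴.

T ≈ 272 K

At equilibrium, absorbed power = emitted power.
Absorbing cross-section = πr² = 1.303×10¹⁶ m²; emitting surface = 4πr² = 5.212×10¹⁶ m² (ratio 4).
S·A_cross = εσ·A_surf·T⁴  ⇒  T⁴ = S/(4σ).
T⁴ = 1.00·1240/(4·5.67×10⁻⁸) = 5.467×10⁹ K⁴.
T = (5.467×10⁹)^(1/4).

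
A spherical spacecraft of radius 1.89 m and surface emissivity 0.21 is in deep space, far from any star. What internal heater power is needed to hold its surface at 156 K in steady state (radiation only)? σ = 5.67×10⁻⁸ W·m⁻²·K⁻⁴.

P = εσ·4πr²·T⁴.
4πr² = 44.89 m²; T⁴ = 5.922×10⁸ K⁴.
P = 0.21·5.67×10⁻⁸·44.89·5.922×10⁸.

P ≈ 317 W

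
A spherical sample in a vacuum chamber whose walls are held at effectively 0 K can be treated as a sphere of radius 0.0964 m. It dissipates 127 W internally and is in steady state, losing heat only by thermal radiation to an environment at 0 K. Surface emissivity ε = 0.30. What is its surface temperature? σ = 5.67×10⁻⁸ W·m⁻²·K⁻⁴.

Steady state: internal power = radiated power, P = εσA T⁴.
Radiating area A = 4πr² = 0.1168 m².
T⁴ = P/(εσA) = 127/(0.30·5.67×10⁻⁸·0.1168) = 6.393×10¹⁰ K⁴.
T = (6.393×10¹⁰)^(1/4).

T ≈ 503 K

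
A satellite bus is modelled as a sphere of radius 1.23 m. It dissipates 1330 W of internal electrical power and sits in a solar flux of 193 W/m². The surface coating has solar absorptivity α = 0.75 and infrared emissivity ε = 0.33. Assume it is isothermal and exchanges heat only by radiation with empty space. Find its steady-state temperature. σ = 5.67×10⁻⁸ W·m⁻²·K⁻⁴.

At steady state, absorbed solar power + internal power = radiated power.
Absorbed: α·S·A_cross = 0.75·193·4.753 = 688.0 W (cross-section πr²).
Total input = 688.0 + 1330 = 2018 W.
Radiated: εσ·A_surf·T⁴ with A_surf = 4πr² = 19.01 m².
T⁴ = 2018/(0.33·5.67×10⁻⁸·19.01) = 5.673×10⁹ K⁴.

T ≈ 274 K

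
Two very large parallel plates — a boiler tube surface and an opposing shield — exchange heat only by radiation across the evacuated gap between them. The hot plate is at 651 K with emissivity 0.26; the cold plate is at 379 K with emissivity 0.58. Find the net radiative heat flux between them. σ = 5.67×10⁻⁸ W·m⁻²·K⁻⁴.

q ≈ 1970 W/m²

For two infinite grey parallel plates, q = σ(T₁⁴ − T₂⁴)/(1/ε₁ + 1/ε₂ − 1).
T₁⁴ − T₂⁴ = 1.796×10¹¹ − 2.063×10¹⁰ = 1.590×10¹¹ K⁴.
1/ε₁ + 1/ε₂ − 1 = 3.846 + 1.724 − 1 = 4.570.
q = 5.67×10⁻⁸ × 1.590×10¹¹ / 4.570.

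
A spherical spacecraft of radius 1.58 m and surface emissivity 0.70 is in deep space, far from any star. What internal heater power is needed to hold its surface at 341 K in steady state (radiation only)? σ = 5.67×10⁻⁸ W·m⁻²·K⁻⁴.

P = εσ·4πr²·T⁴.
4πr² = 31.37 m²; T⁴ = 1.352×10¹⁰ K⁴.
P = 0.70·5.67×10⁻⁸·31.37·1.352×10¹⁰.

P ≈ 16800 W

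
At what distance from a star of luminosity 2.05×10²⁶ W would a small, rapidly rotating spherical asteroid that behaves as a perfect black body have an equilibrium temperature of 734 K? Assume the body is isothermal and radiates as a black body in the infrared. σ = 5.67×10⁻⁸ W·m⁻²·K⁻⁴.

d ≈ 1.57×10¹⁰ m

For an isothermal black-emitting sphere, (1−a)S·πr² = σ·4πr²·T⁴ ⇒ S = 4σT⁴/(1−a).
S = 4·5.67×10⁻⁸·(734)⁴/1.00 = 65830 W/m².
Flux falls as S = L/(4πd²), so d = √(L/(4πS)) = √(2.05×10²⁶/(4π·65830)).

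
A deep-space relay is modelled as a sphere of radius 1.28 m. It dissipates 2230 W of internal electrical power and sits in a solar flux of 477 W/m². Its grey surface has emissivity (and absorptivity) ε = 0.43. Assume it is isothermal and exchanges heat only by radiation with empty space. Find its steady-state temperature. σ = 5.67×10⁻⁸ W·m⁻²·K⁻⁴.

At steady state, absorbed solar power + internal power = radiated power.
Absorbed: α·S·A_cross = 0.43·477·5.147 = 1056 W (cross-section πr²).
Total input = 1056 + 2230 = 3286 W.
Radiated: εσ·A_surf·T⁴ with A_surf = 4πr² = 20.59 m².
T⁴ = 3286/(0.43·5.67×10⁻⁸·20.59) = 6.546×10⁹ K⁴.

T ≈ 284 K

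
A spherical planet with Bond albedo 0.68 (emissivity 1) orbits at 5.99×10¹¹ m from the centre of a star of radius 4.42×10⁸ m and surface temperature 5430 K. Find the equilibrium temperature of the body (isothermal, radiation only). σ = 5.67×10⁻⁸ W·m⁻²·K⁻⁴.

The star's surface emits σT_*⁴; at distance d the flux is S = σT_*⁴(R_*/d)².
S = 5.67×10⁻⁸·(5430)⁴·(4.42×10⁸/5.99×10¹¹)² = 26.84 W/m².
For an isothermal sphere T⁴ = (1−a)S/(4σ) = 3.787×10⁷ K⁴.

T ≈ 78.4 K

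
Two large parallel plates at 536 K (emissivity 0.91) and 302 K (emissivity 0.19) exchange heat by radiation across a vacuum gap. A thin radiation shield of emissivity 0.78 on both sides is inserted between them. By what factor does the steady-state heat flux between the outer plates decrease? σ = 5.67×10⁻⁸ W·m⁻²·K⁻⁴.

factor ≈ 1.29

Without shield: q₀ = σΔ(T⁴)/(1/ε₁+1/ε₂−1) with denominator 5.362.
With shield the two gaps are in series; the resistances add: (1/ε₁+1/ε_s−1)+(1/ε_s+1/ε₂−1) = 1.381+5.545 = 6.926.
Heat-flux ratio q₀/q = 6.926/5.362.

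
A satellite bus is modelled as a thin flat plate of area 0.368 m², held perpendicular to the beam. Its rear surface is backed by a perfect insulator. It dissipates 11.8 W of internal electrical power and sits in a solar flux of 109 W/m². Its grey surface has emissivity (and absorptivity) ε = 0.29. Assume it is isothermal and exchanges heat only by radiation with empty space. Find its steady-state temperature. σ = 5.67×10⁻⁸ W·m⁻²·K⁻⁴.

T ≈ 249 K

At steady state, absorbed solar power + internal power = radiated power.
Absorbed: α·S·A_cross = 0.29·109·0.3680 = 11.63 W (cross-section A).
Total input = 11.63 + 11.8 = 23.43 W.
Radiated: εσ·A_surf·T⁴ with A_surf = A = 0.3680 m².
T⁴ = 23.43/(0.29·5.67×10⁻⁸·0.3680) = 3.872×10⁹ K⁴.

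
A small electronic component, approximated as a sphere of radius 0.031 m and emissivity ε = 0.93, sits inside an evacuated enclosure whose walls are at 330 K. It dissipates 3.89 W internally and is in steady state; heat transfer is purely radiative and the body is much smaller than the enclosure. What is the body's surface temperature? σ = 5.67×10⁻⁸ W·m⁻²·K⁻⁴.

For a small grey body in a large enclosure, net radiated power = εσA(T⁴ − T_w⁴).
Steady state: P = εσA(T⁴ − T_w⁴) with A = 4πr² = 0.01208 m².
T⁴ = P/(εσA) + T_w⁴ = 3.89/(0.93·5.67×10⁻⁸·0.01208) + (330)⁴
    = 6.109×10⁹ + 1.186×10¹⁰ = 1.797×10¹⁰ K⁴.

T ≈ 366 K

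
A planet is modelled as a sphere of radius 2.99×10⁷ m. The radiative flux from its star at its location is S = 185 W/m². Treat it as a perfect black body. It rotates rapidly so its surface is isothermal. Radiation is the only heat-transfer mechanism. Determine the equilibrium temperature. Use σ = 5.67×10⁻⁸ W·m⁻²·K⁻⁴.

T ≈ 169 K

At equilibrium, absorbed power = emitted power.
Absorbing cross-section = πr² = 2.809×10¹⁵ m²; emitting surface = 4πr² = 1.123×10¹⁶ m² (ratio 4).
S·A_cross = εσ·A_surf·T⁴  ⇒  T⁴ = S/(4σ).
T⁴ = 1.00·185/(4·5.67×10⁻⁸) = 8.157×10⁸ K⁴.
T = (8.157×10⁸)^(1/4).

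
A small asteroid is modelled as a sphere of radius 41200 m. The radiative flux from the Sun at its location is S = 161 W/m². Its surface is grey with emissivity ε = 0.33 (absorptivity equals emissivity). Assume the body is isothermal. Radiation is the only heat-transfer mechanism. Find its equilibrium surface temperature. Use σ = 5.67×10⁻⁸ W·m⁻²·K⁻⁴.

T ≈ 163 K

At equilibrium, absorbed power = emitted power.
Absorbing cross-section = πr² = 5.333×10⁹ m²; emitting surface = 4πr² = 2.133×10¹⁰ m² (ratio 4).
εS·A_cross = εσ·A_surf·T⁴  ⇒  T⁴ = S/(4σ)   (ε cancels).
T⁴ = 161/(4·5.67×10⁻⁸) = 7.099×10⁸ K⁴.
T = (7.099×10⁸)^(1/4).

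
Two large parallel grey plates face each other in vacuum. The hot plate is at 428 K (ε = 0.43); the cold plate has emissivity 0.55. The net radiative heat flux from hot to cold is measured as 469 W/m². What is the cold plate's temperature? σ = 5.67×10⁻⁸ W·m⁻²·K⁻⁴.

q = σ(T₁⁴ − T₂⁴)/(1/ε₁ + 1/ε₂ − 1); denominator = 3.144.
T₂⁴ = T₁⁴ − q·(1/ε₁+1/ε₂−1)/σ = 3.356×10¹⁰ − 469·3.144/5.67×10⁻⁸
    = 7.552×10⁹ K⁴.

T₂ ≈ 295 K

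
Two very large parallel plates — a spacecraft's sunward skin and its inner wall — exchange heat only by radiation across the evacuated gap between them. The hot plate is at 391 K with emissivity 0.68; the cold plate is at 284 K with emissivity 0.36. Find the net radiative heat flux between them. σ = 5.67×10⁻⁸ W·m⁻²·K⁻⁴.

q ≈ 294 W/m²

For two infinite grey parallel plates, q = σ(T₁⁴ − T₂⁴)/(1/ε₁ + 1/ε₂ − 1).
T₁⁴ − T₂⁴ = 2.337×10¹⁰ − 6.505×10⁹ = 1.687×10¹⁰ K⁴.
1/ε₁ + 1/ε₂ − 1 = 1.471 + 2.778 − 1 = 3.248.
q = 5.67×10⁻⁸ × 1.687×10¹⁰ / 3.248.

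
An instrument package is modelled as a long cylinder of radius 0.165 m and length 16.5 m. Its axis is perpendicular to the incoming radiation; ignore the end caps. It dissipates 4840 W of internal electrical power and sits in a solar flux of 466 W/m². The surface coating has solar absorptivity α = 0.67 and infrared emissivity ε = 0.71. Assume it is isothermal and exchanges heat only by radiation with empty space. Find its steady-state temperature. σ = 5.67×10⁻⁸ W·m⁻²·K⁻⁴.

T ≈ 312 K

At steady state, absorbed solar power + internal power = radiated power.
Absorbed: α·S·A_cross = 0.67·466·5.445 = 1700 W (cross-section 2rL).
Total input = 1700 + 4840 = 6540 W.
Radiated: εσ·A_surf·T⁴ with A_surf = 2πrL = 17.11 m².
T⁴ = 6540/(0.71·5.67×10⁻⁸·17.11) = 9.497×10⁹ K⁴.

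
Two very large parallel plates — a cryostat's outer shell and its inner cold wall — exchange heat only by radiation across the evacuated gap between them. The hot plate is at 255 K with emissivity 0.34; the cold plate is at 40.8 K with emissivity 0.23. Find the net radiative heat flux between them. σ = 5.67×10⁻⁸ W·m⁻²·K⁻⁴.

q ≈ 38.1 W/m²

For two infinite grey parallel plates, q = σ(T₁⁴ − T₂⁴)/(1/ε₁ + 1/ε₂ − 1).
T₁⁴ − T₂⁴ = 4.228×10⁹ − 2.771×10⁶ = 4.225×10⁹ K⁴.
1/ε₁ + 1/ε₂ − 1 = 2.941 + 4.348 − 1 = 6.289.
q = 5.67×10⁻⁸ × 4.225×10⁹ / 6.289.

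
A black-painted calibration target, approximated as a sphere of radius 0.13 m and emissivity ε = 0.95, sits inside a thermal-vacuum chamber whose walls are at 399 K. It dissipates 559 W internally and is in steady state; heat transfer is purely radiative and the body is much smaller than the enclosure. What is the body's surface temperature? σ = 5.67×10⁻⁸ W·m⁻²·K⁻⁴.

For a small grey body in a large enclosure, net radiated power = εσA(T⁴ − T_w⁴).
Steady state: P = εσA(T⁴ − T_w⁴) with A = 4πr² = 0.2124 m².
T⁴ = P/(εσA) + T_w⁴ = 559/(0.95·5.67×10⁻⁸·0.2124) + (399)⁴
    = 4.887×10¹⁰ + 2.534×10¹⁰ = 7.421×10¹⁰ K⁴.

T ≈ 522 K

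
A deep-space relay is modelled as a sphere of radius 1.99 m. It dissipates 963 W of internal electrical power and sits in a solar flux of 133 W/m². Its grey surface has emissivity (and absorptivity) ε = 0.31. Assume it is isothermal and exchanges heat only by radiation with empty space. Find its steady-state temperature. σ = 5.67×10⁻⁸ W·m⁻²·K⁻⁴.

At steady state, absorbed solar power + internal power = radiated power.
Absorbed: α·S·A_cross = 0.31·133·12.44 = 512.9 W (cross-section πr²).
Total input = 512.9 + 963 = 1476 W.
Radiated: εσ·A_surf·T⁴ with A_surf = 4πr² = 49.76 m².
T⁴ = 1476/(0.31·5.67×10⁻⁸·49.76) = 1.687×10⁹ K⁴.

T ≈ 203 K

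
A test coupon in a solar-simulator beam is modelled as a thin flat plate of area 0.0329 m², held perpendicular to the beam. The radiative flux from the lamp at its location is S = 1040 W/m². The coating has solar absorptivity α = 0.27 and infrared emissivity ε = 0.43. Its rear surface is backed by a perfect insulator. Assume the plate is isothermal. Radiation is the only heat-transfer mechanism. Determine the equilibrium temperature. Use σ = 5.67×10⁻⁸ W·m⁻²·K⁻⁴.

T ≈ 328 K

At equilibrium, absorbed power = emitted power.
Absorbing cross-section = A = 0.03290 m²; emitting surface = A = 0.03290 m² (ratio 1).
αS·A_cross = εσ·A_surf·T⁴  ⇒  T⁴ = αS/(ε·1σ).
T⁴ = 0.270·1040/(0.43·1·5.67×10⁻⁸) = 1.152×10¹⁰ K⁴.
T = (1.152×10¹⁰)^(1/4).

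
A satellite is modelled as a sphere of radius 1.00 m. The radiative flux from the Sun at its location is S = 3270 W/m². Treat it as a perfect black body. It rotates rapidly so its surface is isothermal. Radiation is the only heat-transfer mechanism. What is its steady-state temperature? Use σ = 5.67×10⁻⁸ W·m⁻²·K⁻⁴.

T ≈ 347 K

At equilibrium, absorbed power = emitted power.
Absorbing cross-section = πr² = 3.142 m²; emitting surface = 4πr² = 12.57 m² (ratio 4).
S·A_cross = εσ·A_surf·T⁴  ⇒  T⁴ = S/(4σ).
T⁴ = 1.00·3270/(4·5.67×10⁻⁸) = 1.442×10¹⁰ K⁴.
T = (1.442×10¹⁰)^(1/4).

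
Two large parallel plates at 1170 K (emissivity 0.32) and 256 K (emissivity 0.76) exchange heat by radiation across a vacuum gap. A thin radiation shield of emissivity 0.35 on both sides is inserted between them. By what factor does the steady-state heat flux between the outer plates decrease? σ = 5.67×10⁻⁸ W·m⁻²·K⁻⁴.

factor ≈ 2.37

Without shield: q₀ = σΔ(T⁴)/(1/ε₁+1/ε₂−1) with denominator 3.441.
With shield the two gaps are in series; the resistances add: (1/ε₁+1/ε_s−1)+(1/ε_s+1/ε₂−1) = 4.982+3.173 = 8.155.
Heat-flux ratio q₀/q = 8.155/3.441.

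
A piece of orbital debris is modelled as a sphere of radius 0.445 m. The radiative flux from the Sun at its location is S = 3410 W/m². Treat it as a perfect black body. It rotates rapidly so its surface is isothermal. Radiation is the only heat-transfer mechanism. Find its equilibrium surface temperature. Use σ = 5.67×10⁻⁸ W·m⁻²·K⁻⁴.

T ≈ 350 K

At equilibrium, absorbed power = emitted power.
Absorbing cross-section = πr² = 0.6221 m²; emitting surface = 4πr² = 2.488 m² (ratio 4).
S·A_cross = εσ·A_surf·T⁴  ⇒  T⁴ = S/(4σ).
T⁴ = 1.00·3410/(4·5.67×10⁻⁸) = 1.504×10¹⁰ K⁴.
T = (1.504×10¹⁰)^(1/4).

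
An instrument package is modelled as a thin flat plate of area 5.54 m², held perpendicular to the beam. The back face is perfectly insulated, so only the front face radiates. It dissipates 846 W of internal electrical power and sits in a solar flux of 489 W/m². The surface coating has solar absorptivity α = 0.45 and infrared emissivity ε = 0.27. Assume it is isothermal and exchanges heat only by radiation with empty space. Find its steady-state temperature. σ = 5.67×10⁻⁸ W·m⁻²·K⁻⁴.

T ≈ 395 K

At steady state, absorbed solar power + internal power = radiated power.
Absorbed: α·S·A_cross = 0.45·489·5.540 = 1219 W (cross-section A).
Total input = 1219 + 846 = 2065 W.
Radiated: εσ·A_surf·T⁴ with A_surf = A = 5.540 m².
T⁴ = 2065/(0.27·5.67×10⁻⁸·5.540) = 2.435×10¹⁰ K⁴.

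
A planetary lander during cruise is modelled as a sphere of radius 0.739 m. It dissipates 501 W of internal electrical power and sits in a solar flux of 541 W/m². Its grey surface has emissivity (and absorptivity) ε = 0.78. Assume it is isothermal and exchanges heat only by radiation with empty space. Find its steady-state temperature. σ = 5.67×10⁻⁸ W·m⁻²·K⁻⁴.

At steady state, absorbed solar power + internal power = radiated power.
Absorbed: α·S·A_cross = 0.78·541·1.716 = 724.0 W (cross-section πr²).
Total input = 724.0 + 501 = 1225 W.
Radiated: εσ·A_surf·T⁴ with A_surf = 4πr² = 6.863 m².
T⁴ = 1225/(0.78·5.67×10⁻⁸·6.863) = 4.036×10⁹ K⁴.

T ≈ 252 K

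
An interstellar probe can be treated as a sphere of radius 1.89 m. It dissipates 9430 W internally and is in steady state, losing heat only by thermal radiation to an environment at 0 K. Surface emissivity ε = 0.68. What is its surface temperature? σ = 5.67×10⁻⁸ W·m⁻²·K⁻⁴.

Steady state: internal power = radiated power, P = εσA T⁴.
Radiating area A = 4πr² = 44.89 m².
T⁴ = P/(εσA) = 9430/(0.68·5.67×10⁻⁸·44.89) = 5.449×10⁹ K⁴.
T = (5.449×10⁹)^(1/4).

T ≈ 272 K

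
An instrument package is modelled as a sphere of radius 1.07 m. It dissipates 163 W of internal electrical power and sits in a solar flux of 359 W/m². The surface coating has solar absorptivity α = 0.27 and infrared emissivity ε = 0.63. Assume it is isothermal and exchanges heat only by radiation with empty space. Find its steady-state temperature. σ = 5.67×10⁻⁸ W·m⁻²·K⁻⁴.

T ≈ 178 K

At steady state, absorbed solar power + internal power = radiated power.
Absorbed: α·S·A_cross = 0.27·359·3.597 = 348.6 W (cross-section πr²).
Total input = 348.6 + 163 = 511.6 W.
Radiated: εσ·A_surf·T⁴ with A_surf = 4πr² = 14.39 m².
T⁴ = 511.6/(0.63·5.67×10⁻⁸·14.39) = 9.955×10⁸ K⁴.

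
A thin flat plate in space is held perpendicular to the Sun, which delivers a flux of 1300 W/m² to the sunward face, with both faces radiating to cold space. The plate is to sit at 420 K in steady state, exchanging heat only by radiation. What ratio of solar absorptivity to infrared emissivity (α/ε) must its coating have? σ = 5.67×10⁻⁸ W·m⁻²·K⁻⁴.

Balance: αS·A = εσ·2A·T⁴ ⇒ α/ε = 2σT⁴/S.
α/ε = 2·5.67×10⁻⁸·(420)⁴/1300 = 2·5.67×10⁻⁸·3.112×10¹⁰/1300.

α/ε ≈ 2.71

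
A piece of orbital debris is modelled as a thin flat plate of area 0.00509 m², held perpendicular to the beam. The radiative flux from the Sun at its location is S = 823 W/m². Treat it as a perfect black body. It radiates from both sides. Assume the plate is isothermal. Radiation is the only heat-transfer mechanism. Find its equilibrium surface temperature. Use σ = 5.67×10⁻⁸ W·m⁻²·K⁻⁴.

T ≈ 292 K

At equilibrium, absorbed power = emitted power.
Absorbing cross-section = A = 0.005090 m²; emitting surface = 2A = 0.01018 m² (ratio 2).
S·A_cross = εσ·A_surf·T⁴  ⇒  T⁴ = S/(2σ).
T⁴ = 1.00·823/(2·5.67×10⁻⁸) = 7.257×10⁹ K⁴.
T = (7.257×10⁹)^(1/4).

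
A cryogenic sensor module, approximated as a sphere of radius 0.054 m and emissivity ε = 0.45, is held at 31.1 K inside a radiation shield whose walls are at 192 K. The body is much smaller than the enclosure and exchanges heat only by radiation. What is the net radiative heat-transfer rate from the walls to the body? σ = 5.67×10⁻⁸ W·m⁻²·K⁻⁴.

P_net ≈ 1.27 W

For a small grey body in a large enclosure: P_net = εσA(T_body⁴ − T_wall⁴).
A = 4πr² = 0.03664 m²; T_body⁴ − T_wall⁴ = 9.355×10⁵ − 1.359×10⁹ = -1.358×10⁹ K⁴.
|P_net| = 0.45·5.67×10⁻⁸·0.03664·1.358×10⁹.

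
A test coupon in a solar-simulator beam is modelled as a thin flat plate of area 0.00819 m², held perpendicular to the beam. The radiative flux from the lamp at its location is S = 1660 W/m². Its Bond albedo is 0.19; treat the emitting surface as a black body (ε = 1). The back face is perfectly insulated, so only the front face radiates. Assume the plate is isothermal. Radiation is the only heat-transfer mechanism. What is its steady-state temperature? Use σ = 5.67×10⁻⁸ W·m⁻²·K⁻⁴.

T ≈ 392 K

At equilibrium, absorbed power = emitted power.
Absorbing cross-section = A = 0.008190 m²; emitting surface = A = 0.008190 m² (ratio 1).
(1−a)S·A_cross = εσ·A_surf·T⁴  ⇒  T⁴ = (1−a)S/(1σ).
T⁴ = 0.810·1660/(1·5.67×10⁻⁸) = 2.371×10¹⁰ K⁴.
T = (2.371×10¹⁰)^(1/4).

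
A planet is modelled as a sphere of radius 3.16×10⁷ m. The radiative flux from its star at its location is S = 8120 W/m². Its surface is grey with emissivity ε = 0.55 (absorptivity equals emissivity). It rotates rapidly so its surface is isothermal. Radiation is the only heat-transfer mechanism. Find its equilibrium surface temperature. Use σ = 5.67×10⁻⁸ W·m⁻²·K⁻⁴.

At equilibrium, absorbed power = emitted power.
Absorbing cross-section = πr² = 3.137×10¹⁵ m²; emitting surface = 4πr² = 1.255×10¹⁶ m² (ratio 4).
εS·A_cross = εσ·A_surf·T⁴  ⇒  T⁴ = S/(4σ)   (ε cancels).
T⁴ = 8120/(4·5.67×10⁻⁸) = 3.580×10¹⁰ K⁴.
T = (3.580×10¹⁰)^(1/4).

T ≈ 435 K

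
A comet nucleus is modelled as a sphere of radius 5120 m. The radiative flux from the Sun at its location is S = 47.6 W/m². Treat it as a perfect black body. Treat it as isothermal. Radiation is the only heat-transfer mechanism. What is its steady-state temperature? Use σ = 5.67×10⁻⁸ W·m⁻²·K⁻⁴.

T ≈ 120 K

At equilibrium, absorbed power = emitted power.
Absorbing cross-section = πr² = 8.235×10⁷ m²; emitting surface = 4πr² = 3.294×10⁸ m² (ratio 4).
S·A_cross = εσ·A_surf·T⁴  ⇒  T⁴ = S/(4σ).
T⁴ = 1.00·47.6/(4·5.67×10⁻⁸) = 2.099×10⁸ K⁴.
T = (2.099×10⁸)^(1/4).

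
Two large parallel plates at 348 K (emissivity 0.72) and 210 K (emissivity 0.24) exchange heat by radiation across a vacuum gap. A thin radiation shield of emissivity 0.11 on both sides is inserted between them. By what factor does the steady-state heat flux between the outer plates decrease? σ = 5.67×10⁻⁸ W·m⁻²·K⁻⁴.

factor ≈ 4.77

Without shield: q₀ = σΔ(T⁴)/(1/ε₁+1/ε₂−1) with denominator 4.556.
With shield the two gaps are in series; the resistances add: (1/ε₁+1/ε_s−1)+(1/ε_s+1/ε₂−1) = 9.480+12.26 = 21.74.
Heat-flux ratio q₀/q = 21.74/4.556.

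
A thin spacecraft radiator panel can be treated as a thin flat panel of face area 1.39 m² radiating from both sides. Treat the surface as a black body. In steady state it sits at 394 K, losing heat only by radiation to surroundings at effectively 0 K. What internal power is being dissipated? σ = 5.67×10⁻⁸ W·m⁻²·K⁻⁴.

Steady state: P = εσA T⁴.
A = 2·1.39 = 2.780 m²; T⁴ = (394)⁴ = 2.410×10¹⁰ K⁴.
P = 1.0 × 5.67×10⁻⁸ × 2.780 × 2.410×10¹⁰.

P ≈ 3800 W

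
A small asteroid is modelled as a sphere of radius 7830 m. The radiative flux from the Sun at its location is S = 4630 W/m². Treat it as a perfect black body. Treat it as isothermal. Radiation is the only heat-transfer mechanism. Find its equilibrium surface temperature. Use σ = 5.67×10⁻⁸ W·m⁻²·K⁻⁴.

At equilibrium, absorbed power = emitted power.
Absorbing cross-section = πr² = 1.926×10⁸ m²; emitting surface = 4πr² = 7.704×10⁸ m² (ratio 4).
S·A_cross = εσ·A_surf·T⁴  ⇒  T⁴ = S/(4σ).
T⁴ = 1.00·4630/(4·5.67×10⁻⁸) = 2.041×10¹⁰ K⁴.
T = (2.041×10¹⁰)^(1/4).

T ≈ 378 K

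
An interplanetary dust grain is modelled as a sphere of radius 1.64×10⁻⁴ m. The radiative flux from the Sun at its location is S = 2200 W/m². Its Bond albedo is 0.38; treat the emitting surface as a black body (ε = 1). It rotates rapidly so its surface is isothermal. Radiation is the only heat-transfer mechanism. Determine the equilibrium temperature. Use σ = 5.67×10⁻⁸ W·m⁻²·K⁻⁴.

At equilibrium, absorbed power = emitted power.
Absorbing cross-section = πr² = 8.450×10⁻⁸ m²; emitting surface = 4πr² = 3.380×10⁻⁷ m² (ratio 4).
(1−a)S·A_cross = εσ·A_surf·T⁴  ⇒  T⁴ = (1−a)S/(4σ).
T⁴ = 0.620·2200/(4·5.67×10⁻⁸) = 6.014×10⁹ K⁴.
T = (6.014×10⁹)^(1/4).

T ≈ 278 K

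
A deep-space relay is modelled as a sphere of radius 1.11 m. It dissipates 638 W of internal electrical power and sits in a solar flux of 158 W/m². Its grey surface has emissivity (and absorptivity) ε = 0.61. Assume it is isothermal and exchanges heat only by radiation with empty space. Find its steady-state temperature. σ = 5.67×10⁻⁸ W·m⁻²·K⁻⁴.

T ≈ 208 K

At steady state, absorbed solar power + internal power = radiated power.
Absorbed: α·S·A_cross = 0.61·158·3.871 = 373.1 W (cross-section πr²).
Total input = 373.1 + 638 = 1011 W.
Radiated: εσ·A_surf·T⁴ with A_surf = 4πr² = 15.48 m².
T⁴ = 1011/(0.61·5.67×10⁻⁸·15.48) = 1.888×10⁹ K⁴.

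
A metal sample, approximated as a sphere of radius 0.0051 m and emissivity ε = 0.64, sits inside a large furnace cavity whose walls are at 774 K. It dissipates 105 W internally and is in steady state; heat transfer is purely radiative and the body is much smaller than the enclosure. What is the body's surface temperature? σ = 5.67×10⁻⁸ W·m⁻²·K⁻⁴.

For a small grey body in a large enclosure, net radiated power = εσA(T⁴ − T_w⁴).
Steady state: P = εσA(T⁴ − T_w⁴) with A = 4πr² = 3.269×10⁻⁴ m².
T⁴ = P/(εσA) + T_w⁴ = 105/(0.64·5.67×10⁻⁸·3.269×10⁻⁴) + (774)⁴
    = 8.853×10¹² + 3.589×10¹¹ = 9.212×10¹² K⁴.

T ≈ 1740 K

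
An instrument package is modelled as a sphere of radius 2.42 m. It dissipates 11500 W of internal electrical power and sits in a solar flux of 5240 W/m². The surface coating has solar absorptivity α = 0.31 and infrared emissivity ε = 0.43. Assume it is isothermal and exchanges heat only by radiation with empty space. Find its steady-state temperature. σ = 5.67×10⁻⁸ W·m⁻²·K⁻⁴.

At steady state, absorbed solar power + internal power = radiated power.
Absorbed: α·S·A_cross = 0.31·5240·18.40 = 29890 W (cross-section πr²).
Total input = 29890 + 11500 = 41390 W.
Radiated: εσ·A_surf·T⁴ with A_surf = 4πr² = 73.59 m².
T⁴ = 41390/(0.43·5.67×10⁻⁸·73.59) = 2.307×10¹⁰ K⁴.

T ≈ 390 K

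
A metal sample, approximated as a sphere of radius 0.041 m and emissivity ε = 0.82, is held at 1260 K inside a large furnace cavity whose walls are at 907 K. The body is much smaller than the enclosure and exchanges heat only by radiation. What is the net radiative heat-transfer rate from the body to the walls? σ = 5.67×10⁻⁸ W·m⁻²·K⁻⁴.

For a small grey body in a large enclosure: P_net = εσA(T_body⁴ − T_wall⁴).
A = 4πr² = 0.02112 m²; T_body⁴ − T_wall⁴ = 2.520×10¹² − 6.768×10¹¹ = 1.844×10¹² K⁴.
|P_net| = 0.82·5.67×10⁻⁸·0.02112·1.844×10¹².

P_net ≈ 1810 W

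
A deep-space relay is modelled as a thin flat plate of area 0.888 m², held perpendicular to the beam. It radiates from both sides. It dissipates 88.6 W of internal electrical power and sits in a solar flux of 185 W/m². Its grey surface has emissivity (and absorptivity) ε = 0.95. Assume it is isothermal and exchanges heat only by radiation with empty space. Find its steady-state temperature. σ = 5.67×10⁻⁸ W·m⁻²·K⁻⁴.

At steady state, absorbed solar power + internal power = radiated power.
Absorbed: α·S·A_cross = 0.95·185·0.8880 = 156.1 W (cross-section A).
Total input = 156.1 + 88.6 = 244.7 W.
Radiated: εσ·A_surf·T⁴ with A_surf = 2A = 1.776 m².
T⁴ = 244.7/(0.95·5.67×10⁻⁸·1.776) = 2.558×10⁹ K⁴.

T ≈ 225 K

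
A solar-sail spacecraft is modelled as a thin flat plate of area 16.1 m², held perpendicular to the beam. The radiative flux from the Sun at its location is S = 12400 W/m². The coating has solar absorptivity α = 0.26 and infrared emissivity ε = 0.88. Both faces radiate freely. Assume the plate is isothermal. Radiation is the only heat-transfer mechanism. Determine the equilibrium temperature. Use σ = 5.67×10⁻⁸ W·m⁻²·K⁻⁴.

At equilibrium, absorbed power = emitted power.
Absorbing cross-section = A = 16.10 m²; emitting surface = 2A = 32.20 m² (ratio 2).
αS·A_cross = εσ·A_surf·T⁴  ⇒  T⁴ = αS/(ε·2σ).
T⁴ = 0.260·12400/(0.88·2·5.67×10⁻⁸) = 3.231×10¹⁰ K⁴.
T = (3.231×10¹⁰)^(1/4).

T ≈ 424 K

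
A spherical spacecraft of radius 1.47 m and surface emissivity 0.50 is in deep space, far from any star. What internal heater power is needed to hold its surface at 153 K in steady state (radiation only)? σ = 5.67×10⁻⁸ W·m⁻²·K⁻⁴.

P ≈ 422 W

P = εσ·4πr²·T⁴.
4πr² = 27.15 m²; T⁴ = 5.480×10⁸ K⁴.
P = 0.50·5.67×10⁻⁸·27.15·5.480×10⁸.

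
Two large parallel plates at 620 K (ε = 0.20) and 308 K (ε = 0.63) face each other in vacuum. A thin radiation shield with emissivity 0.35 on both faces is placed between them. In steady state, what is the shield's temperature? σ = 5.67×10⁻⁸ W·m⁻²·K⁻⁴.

T_s ≈ 485 K

In steady state the net flux on the hot side equals that on the cold side.
σ(T₁⁴−T_s⁴)/D₁ = σ(T_s⁴−T₂⁴)/D₂, with D₁ = 1/ε₁+1/ε_s−1 = 6.857, D₂ = 1/ε_s+1/ε₂−1 = 3.444.
Solve for T_s⁴: T_s⁴ = (D₂·T₁⁴ + D₁·T₂⁴)/(D₁+D₂) = 5.540×10¹⁰ K⁴.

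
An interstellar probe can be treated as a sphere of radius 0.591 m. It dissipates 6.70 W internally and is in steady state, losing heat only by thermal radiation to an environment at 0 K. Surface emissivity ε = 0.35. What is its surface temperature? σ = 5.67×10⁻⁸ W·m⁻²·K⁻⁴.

Steady state: internal power = radiated power, P = εσA T⁴.
Radiating area A = 4πr² = 4.389 m².
T⁴ = P/(εσA) = 6.70/(0.35·5.67×10⁻⁸·4.389) = 7.692×10⁷ K⁴.
T = (7.692×10⁷)^(1/4).

T ≈ 93.7 K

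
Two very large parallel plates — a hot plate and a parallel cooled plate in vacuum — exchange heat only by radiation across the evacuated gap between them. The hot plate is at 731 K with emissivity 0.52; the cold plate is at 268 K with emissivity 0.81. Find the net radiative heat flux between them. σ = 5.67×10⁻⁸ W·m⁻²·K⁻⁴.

For two infinite grey parallel plates, q = σ(T₁⁴ − T₂⁴)/(1/ε₁ + 1/ε₂ − 1).
T₁⁴ − T₂⁴ = 2.855×10¹¹ − 5.159×10⁹ = 2.804×10¹¹ K⁴.
1/ε₁ + 1/ε₂ − 1 = 1.923 + 1.235 − 1 = 2.158.
q = 5.67×10⁻⁸ × 2.804×10¹¹ / 2.158.

q ≈ 7370 W/m²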